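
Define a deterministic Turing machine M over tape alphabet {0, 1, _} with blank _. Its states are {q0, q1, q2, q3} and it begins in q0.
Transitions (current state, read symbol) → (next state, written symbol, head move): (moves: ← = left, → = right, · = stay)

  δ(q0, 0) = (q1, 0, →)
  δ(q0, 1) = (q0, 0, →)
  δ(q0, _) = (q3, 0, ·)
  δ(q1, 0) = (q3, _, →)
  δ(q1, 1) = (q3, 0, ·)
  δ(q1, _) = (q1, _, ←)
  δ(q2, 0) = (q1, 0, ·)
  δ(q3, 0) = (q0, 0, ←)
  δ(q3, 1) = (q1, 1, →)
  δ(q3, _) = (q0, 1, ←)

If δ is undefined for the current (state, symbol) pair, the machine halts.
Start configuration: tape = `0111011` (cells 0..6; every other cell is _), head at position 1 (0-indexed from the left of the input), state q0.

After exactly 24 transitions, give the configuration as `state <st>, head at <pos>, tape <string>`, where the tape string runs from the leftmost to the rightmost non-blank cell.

state q0, head at 4, tape 0000000

q0 | 0[1]11011_   read 1 → write 0, move →, go to q0
q0 | 00[1]1011_   read 1 → write 0, move →, go to q0
q0 | 000[1]011_   read 1 → write 0, move →, go to q0
q0 | 0000[0]11_   read 0 → write 0, move →, go to q1
q1 | 00000[1]1_   read 1 → write 0, move ·, go to q3
q3 | 00000[0]1_   read 0 → write 0, move ←, go to q0
q0 | 0000[0]01_   read 0 → write 0, move →, go to q1
q1 | 00000[0]1_   read 0 → write _, move →, go to q3
q3 | 00000_[1]_   read 1 → write 1, move →, go to q1
q1 | 00000_1[_]   read _ → write _, move ←, go to q1
q1 | 00000_[1]_   read 1 → write 0, move ·, go to q3
q3 | 00000_[0]_   read 0 → write 0, move ←, go to q0
q0 | 00000[_]0_   read _ → write 0, move ·, go to q3
q3 | 00000[0]0_   read 0 → write 0, move ←, go to q0
q0 | 0000[0]00_   read 0 → write 0, move →, go to q1
q1 | 00000[0]0_   read 0 → write _, move →, go to q3
q3 | 00000_[0]_   read 0 → write 0, move ←, go to q0
q0 | 00000[_]0_   read _ → write 0, move ·, go to q3
q3 | 00000[0]0_   read 0 → write 0, move ←, go to q0
q0 | 0000[0]00_   read 0 → write 0, move →, go to q1
q1 | 00000[0]0_   read 0 → write _, move →, go to q3
q3 | 00000_[0]_   read 0 → write 0, move ←, go to q0
q0 | 00000[_]0_   read _ → write 0, move ·, go to q3
q3 | 00000[0]0_   read 0 → write 0, move ←, go to q0
q0 | 0000[0]00_
After 24 steps: state q0, head at 4, tape 0000000.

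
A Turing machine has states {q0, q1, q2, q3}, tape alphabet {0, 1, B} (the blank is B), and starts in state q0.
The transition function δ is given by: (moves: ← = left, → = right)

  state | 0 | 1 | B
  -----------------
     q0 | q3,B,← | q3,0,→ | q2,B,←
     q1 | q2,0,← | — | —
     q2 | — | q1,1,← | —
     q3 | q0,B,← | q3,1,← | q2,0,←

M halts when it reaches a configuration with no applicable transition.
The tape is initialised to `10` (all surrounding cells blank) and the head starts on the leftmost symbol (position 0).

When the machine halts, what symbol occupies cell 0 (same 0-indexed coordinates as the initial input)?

B

state=q0 head=0 tape=BB[1]0   (q0,1)→(q3,0,→)
state=q3 head=1 tape=BB0[0]   (q3,0)→(q0,B,←)
state=q0 head=0 tape=BB[0]B   (q0,0)→(q3,B,←)
state=q3 head=-1 tape=B[B]BB   (q3,B)→(q2,0,←)
state=q2 head=-2 tape=[B]0BB
Cell 0 holds B when M halts.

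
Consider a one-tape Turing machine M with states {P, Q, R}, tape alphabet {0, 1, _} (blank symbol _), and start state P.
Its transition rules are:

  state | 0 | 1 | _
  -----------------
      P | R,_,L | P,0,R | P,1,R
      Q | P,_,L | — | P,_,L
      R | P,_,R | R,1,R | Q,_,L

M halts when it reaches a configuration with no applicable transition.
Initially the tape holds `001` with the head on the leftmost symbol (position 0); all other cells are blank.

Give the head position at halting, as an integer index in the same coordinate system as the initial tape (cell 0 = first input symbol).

0

P | ___[0]01   read 0 → write _, move L, go to R
R | __[_]_01   read _ → write _, move L, go to Q
Q | _[_]__01   read _ → write _, move L, go to P
P | [_]___01   read _ → write 1, move R, go to P
P | 1[_]__01   read _ → write 1, move R, go to P
P | 11[_]_01   read _ → write 1, move R, go to P
P | 111[_]01   read _ → write 1, move R, go to P
P | 1111[0]1   read 0 → write _, move L, go to R
R | 111[1]_1   read 1 → write 1, move R, go to R
R | 1111[_]1   read _ → write _, move L, go to Q
Q | 111[1]_1
At halt the head is at cell 0.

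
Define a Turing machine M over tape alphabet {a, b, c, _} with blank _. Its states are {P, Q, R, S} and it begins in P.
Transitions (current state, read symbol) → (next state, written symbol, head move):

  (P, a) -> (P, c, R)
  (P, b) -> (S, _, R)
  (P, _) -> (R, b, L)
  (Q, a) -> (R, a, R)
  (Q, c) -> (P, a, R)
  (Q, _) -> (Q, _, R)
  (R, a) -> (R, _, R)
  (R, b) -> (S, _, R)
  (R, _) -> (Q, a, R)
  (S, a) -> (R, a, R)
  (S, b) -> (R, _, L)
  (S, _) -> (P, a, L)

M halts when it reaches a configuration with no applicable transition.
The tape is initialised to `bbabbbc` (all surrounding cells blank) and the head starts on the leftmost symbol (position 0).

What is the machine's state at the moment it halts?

state=P head=0 tape=[b]babbbc   (P,b)→(S,_,R)
state=S head=1 tape=_[b]abbbc   (S,b)→(R,_,L)
state=R head=0 tape=[_]_abbbc   (R,_)→(Q,a,R)
state=Q head=1 tape=a[_]abbbc   (Q,_)→(Q,_,R)
state=Q head=2 tape=a_[a]bbbc   (Q,a)→(R,a,R)
state=R head=3 tape=a_a[b]bbc   (R,b)→(S,_,R)
state=S head=4 tape=a_a_[b]bc   (S,b)→(R,_,L)
state=R head=3 tape=a_a[_]_bc   (R,_)→(Q,a,R)
state=Q head=4 tape=a_aa[_]bc   (Q,_)→(Q,_,R)
state=Q head=5 tape=a_aa_[b]c
No transition is defined for (Q, b); M halts in state Q.

Q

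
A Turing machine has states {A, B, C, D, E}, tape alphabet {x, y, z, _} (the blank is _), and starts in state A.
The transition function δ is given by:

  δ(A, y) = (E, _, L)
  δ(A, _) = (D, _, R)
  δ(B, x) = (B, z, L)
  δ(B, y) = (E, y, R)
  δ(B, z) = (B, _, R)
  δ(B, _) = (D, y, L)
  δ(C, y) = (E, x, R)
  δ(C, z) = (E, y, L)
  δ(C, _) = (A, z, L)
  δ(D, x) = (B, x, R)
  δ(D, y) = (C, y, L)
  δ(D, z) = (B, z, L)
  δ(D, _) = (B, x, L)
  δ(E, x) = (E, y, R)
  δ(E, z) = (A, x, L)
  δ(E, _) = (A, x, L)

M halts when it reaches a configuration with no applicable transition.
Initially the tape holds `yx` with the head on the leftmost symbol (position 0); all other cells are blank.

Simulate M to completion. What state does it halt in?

E

state=A head=0 tape=__[y]x_   (A,y)→(E,_,L)
state=E head=-1 tape=_[_]_x_   (E,_)→(A,x,L)
state=A head=-2 tape=[_]x_x_   (A,_)→(D,_,R)
state=D head=-1 tape=_[x]_x_   (D,x)→(B,x,R)
state=B head=0 tape=_x[_]x_   (B,_)→(D,y,L)
state=D head=-1 tape=_[x]yx_   (D,x)→(B,x,R)
state=B head=0 tape=_x[y]x_   (B,y)→(E,y,R)
state=E head=1 tape=_xy[x]_   (E,x)→(E,y,R)
state=E head=2 tape=_xyy[_]   (E,_)→(A,x,L)
state=A head=1 tape=_xy[y]x   (A,y)→(E,_,L)
state=E head=0 tape=_x[y]_x
No transition is defined for (E, y); M halts in state E.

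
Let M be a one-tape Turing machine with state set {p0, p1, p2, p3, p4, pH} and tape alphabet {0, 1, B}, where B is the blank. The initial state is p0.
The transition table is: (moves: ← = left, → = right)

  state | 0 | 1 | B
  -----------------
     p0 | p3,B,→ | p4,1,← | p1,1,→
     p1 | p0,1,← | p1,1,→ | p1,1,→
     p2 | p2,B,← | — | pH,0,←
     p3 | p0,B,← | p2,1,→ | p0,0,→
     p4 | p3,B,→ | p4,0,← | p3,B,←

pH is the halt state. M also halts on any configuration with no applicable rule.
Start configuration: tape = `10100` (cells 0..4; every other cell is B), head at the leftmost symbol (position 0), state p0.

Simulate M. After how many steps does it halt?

p0 | BBBB[1]0100   read 1 → write 1, move ←, go to p4
p4 | BBB[B]10100   read B → write B, move ←, go to p3
p3 | BB[B]B10100   read B → write 0, move →, go to p0
p0 | BB0[B]10100   read B → write 1, move →, go to p1
p1 | BB01[1]0100   read 1 → write 1, move →, go to p1
p1 | BB011[0]100   read 0 → write 1, move ←, go to p0
p0 | BB01[1]1100   read 1 → write 1, move ←, go to p4
p4 | BB0[1]11100   read 1 → write 0, move ←, go to p4
p4 | BB[0]011100   read 0 → write B, move →, go to p3
p3 | BBB[0]11100   read 0 → write B, move ←, go to p0
p0 | BB[B]B11100   read B → write 1, move →, go to p1
p1 | BB1[B]11100   read B → write 1, move →, go to p1
p1 | BB11[1]1100   read 1 → write 1, move →, go to p1
p1 | BB111[1]100   read 1 → write 1, move →, go to p1
p1 | BB1111[1]00   read 1 → write 1, move →, go to p1
p1 | BB11111[0]0   read 0 → write 1, move ←, go to p0
p0 | BB1111[1]10   read 1 → write 1, move ←, go to p4
p4 | BB111[1]110   read 1 → write 0, move ←, go to p4
p4 | BB11[1]0110   read 1 → write 0, move ←, go to p4
p4 | BB1[1]00110   read 1 → write 0, move ←, go to p4
p4 | BB[1]000110   read 1 → write 0, move ←, go to p4
p4 | B[B]0000110   read B → write B, move ←, go to p3
p3 | [B]B0000110   read B → write 0, move →, go to p0
p0 | 0[B]0000110   read B → write 1, move →, go to p1
p1 | 01[0]000110   read 0 → write 1, move ←, go to p0
p0 | 0[1]1000110   read 1 → write 1, move ←, go to p4
p4 | [0]11000110   read 0 → write B, move →, go to p3
p3 | B[1]1000110   read 1 → write 1, move →, go to p2
p2 | B1[1]000110
M halts after 28 transitions.

28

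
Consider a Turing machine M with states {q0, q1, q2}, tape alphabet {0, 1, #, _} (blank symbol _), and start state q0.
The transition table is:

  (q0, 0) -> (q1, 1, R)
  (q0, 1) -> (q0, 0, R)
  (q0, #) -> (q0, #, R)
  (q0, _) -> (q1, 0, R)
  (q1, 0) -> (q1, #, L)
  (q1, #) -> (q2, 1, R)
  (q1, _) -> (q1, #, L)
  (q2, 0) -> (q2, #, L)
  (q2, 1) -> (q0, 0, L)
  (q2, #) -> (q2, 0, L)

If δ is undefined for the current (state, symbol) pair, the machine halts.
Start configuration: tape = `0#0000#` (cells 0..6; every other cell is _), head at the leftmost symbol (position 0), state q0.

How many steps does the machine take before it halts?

state=q0 head=0 tape=[0]#0000#   (q0,0)→(q1,1,R)
state=q1 head=1 tape=1[#]0000#   (q1,#)→(q2,1,R)
state=q2 head=2 tape=11[0]000#   (q2,0)→(q2,#,L)
state=q2 head=1 tape=1[1]#000#   (q2,1)→(q0,0,L)
state=q0 head=0 tape=[1]0#000#   (q0,1)→(q0,0,R)
state=q0 head=1 tape=0[0]#000#   (q0,0)→(q1,1,R)
state=q1 head=2 tape=01[#]000#   (q1,#)→(q2,1,R)
state=q2 head=3 tape=011[0]00#   (q2,0)→(q2,#,L)
state=q2 head=2 tape=01[1]#00#   (q2,1)→(q0,0,L)
state=q0 head=1 tape=0[1]0#00#   (q0,1)→(q0,0,R)
state=q0 head=2 tape=00[0]#00#   (q0,0)→(q1,1,R)
state=q1 head=3 tape=001[#]00#   (q1,#)→(q2,1,R)
state=q2 head=4 tape=0011[0]0#   (q2,0)→(q2,#,L)
state=q2 head=3 tape=001[1]#0#   (q2,1)→(q0,0,L)
state=q0 head=2 tape=00[1]0#0#   (q0,1)→(q0,0,R)
state=q0 head=3 tape=000[0]#0#   (q0,0)→(q1,1,R)
state=q1 head=4 tape=0001[#]0#   (q1,#)→(q2,1,R)
state=q2 head=5 tape=00011[0]#   (q2,0)→(q2,#,L)
state=q2 head=4 tape=0001[1]##   (q2,1)→(q0,0,L)
state=q0 head=3 tape=000[1]0##   (q0,1)→(q0,0,R)
state=q0 head=4 tape=0000[0]##   (q0,0)→(q1,1,R)
state=q1 head=5 tape=00001[#]#   (q1,#)→(q2,1,R)
state=q2 head=6 tape=000011[#]   (q2,#)→(q2,0,L)
state=q2 head=5 tape=00001[1]0   (q2,1)→(q0,0,L)
state=q0 head=4 tape=0000[1]00   (q0,1)→(q0,0,R)
state=q0 head=5 tape=00000[0]0   (q0,0)→(q1,1,R)
state=q1 head=6 tape=000001[0]   (q1,0)→(q1,#,L)
state=q1 head=5 tape=00000[1]#
M halts after 27 transitions.

27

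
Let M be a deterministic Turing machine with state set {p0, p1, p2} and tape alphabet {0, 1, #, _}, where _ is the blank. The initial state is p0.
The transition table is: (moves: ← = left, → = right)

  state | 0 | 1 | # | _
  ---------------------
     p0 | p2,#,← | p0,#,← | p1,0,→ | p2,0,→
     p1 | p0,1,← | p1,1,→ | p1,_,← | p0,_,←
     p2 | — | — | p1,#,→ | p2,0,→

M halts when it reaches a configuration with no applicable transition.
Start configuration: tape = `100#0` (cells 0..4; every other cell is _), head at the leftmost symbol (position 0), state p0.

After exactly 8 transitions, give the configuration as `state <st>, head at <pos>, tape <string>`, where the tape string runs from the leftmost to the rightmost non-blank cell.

state p0, head at 0, tape 00#1#0

state=p0 head=0 tape=_[1]00#0   (p0,1)→(p0,#,←)
state=p0 head=-1 tape=[_]#00#0   (p0,_)→(p2,0,→)
state=p2 head=0 tape=0[#]00#0   (p2,#)→(p1,#,→)
state=p1 head=1 tape=0#[0]0#0   (p1,0)→(p0,1,←)
state=p0 head=0 tape=0[#]10#0   (p0,#)→(p1,0,→)
state=p1 head=1 tape=00[1]0#0   (p1,1)→(p1,1,→)
state=p1 head=2 tape=001[0]#0   (p1,0)→(p0,1,←)
state=p0 head=1 tape=00[1]1#0   (p0,1)→(p0,#,←)
state=p0 head=0 tape=0[0]#1#0
After 8 steps: state p0, head at 0, tape 00#1#0.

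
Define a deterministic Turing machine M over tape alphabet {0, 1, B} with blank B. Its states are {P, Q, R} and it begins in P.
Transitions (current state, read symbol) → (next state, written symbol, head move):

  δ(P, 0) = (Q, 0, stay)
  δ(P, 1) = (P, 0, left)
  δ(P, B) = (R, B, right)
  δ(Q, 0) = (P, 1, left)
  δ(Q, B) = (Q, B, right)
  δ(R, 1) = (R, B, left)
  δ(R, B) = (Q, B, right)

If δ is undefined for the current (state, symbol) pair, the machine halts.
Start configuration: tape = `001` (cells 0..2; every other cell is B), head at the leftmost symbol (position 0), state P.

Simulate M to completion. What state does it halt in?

Q

state=P head=0 tape=B[0]01   (P,0)→(Q,0,stay)
state=Q head=0 tape=B[0]01   (Q,0)→(P,1,left)
state=P head=-1 tape=[B]101   (P,B)→(R,B,right)
state=R head=0 tape=B[1]01   (R,1)→(R,B,left)
state=R head=-1 tape=[B]B01   (R,B)→(Q,B,right)
state=Q head=0 tape=B[B]01   (Q,B)→(Q,B,right)
state=Q head=1 tape=BB[0]1   (Q,0)→(P,1,left)
state=P head=0 tape=B[B]11   (P,B)→(R,B,right)
state=R head=1 tape=BB[1]1   (R,1)→(R,B,left)
state=R head=0 tape=B[B]B1   (R,B)→(Q,B,right)
state=Q head=1 tape=BB[B]1   (Q,B)→(Q,B,right)
state=Q head=2 tape=BBB[1]
No transition is defined for (Q, 1); M halts in state Q.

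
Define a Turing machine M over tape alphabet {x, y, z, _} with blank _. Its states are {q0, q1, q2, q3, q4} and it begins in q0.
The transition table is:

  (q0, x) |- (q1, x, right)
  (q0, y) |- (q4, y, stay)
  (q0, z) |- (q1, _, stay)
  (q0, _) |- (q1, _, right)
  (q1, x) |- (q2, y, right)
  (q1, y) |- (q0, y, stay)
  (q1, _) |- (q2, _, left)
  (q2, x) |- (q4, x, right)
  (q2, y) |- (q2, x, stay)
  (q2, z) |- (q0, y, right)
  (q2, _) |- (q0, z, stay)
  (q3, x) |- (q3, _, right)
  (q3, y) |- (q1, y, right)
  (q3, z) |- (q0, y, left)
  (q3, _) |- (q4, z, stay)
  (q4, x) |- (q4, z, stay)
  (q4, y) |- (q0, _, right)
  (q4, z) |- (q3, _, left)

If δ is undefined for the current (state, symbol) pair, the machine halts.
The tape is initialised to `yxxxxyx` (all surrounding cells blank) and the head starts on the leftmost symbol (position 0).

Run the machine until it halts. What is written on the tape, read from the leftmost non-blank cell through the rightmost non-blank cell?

xx__yx

q0 | [y]xxxxyx   read y → write y, move stay, go to q4
q4 | [y]xxxxyx   read y → write _, move right, go to q0
q0 | _[x]xxxyx   read x → write x, move right, go to q1
q1 | _x[x]xxyx   read x → write y, move right, go to q2
q2 | _xy[x]xyx   read x → write x, move right, go to q4
q4 | _xyx[x]yx   read x → write z, move stay, go to q4
q4 | _xyx[z]yx   read z → write _, move left, go to q3
q3 | _xy[x]_yx   read x → write _, move right, go to q3
q3 | _xy_[_]yx   read _ → write z, move stay, go to q4
q4 | _xy_[z]yx   read z → write _, move left, go to q3
q3 | _xy[_]_yx   read _ → write z, move stay, go to q4
q4 | _xy[z]_yx   read z → write _, move left, go to q3
q3 | _x[y]__yx   read y → write y, move right, go to q1
q1 | _xy[_]_yx   read _ → write _, move left, go to q2
q2 | _x[y]__yx   read y → write x, move stay, go to q2
q2 | _x[x]__yx   read x → write x, move right, go to q4
q4 | _xx[_]_yx
The non-blank tape span at halt is xx__yx.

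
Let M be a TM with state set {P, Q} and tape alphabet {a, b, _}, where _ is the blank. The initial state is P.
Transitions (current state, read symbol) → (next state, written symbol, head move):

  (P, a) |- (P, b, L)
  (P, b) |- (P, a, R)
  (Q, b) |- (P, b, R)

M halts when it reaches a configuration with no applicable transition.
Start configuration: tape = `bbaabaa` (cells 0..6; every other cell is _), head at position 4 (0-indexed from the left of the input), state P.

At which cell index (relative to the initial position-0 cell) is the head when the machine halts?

state=P head=4 tape=bbaa[b]aa_   (P,b)→(P,a,R)
state=P head=5 tape=bbaaa[a]a_   (P,a)→(P,b,L)
state=P head=4 tape=bbaa[a]ba_   (P,a)→(P,b,L)
state=P head=3 tape=bba[a]bba_   (P,a)→(P,b,L)
state=P head=2 tape=bb[a]bbba_   (P,a)→(P,b,L)
state=P head=1 tape=b[b]bbbba_   (P,b)→(P,a,R)
state=P head=2 tape=ba[b]bbba_   (P,b)→(P,a,R)
state=P head=3 tape=baa[b]bba_   (P,b)→(P,a,R)
state=P head=4 tape=baaa[b]ba_   (P,b)→(P,a,R)
state=P head=5 tape=baaaa[b]a_   (P,b)→(P,a,R)
state=P head=6 tape=baaaaa[a]_   (P,a)→(P,b,L)
state=P head=5 tape=baaaa[a]b_   (P,a)→(P,b,L)
state=P head=4 tape=baaa[a]bb_   (P,a)→(P,b,L)
state=P head=3 tape=baa[a]bbb_   (P,a)→(P,b,L)
state=P head=2 tape=ba[a]bbbb_   (P,a)→(P,b,L)
state=P head=1 tape=b[a]bbbbb_   (P,a)→(P,b,L)
state=P head=0 tape=[b]bbbbbb_   (P,b)→(P,a,R)
state=P head=1 tape=a[b]bbbbb_   (P,b)→(P,a,R)
state=P head=2 tape=aa[b]bbbb_   (P,b)→(P,a,R)
state=P head=3 tape=aaa[b]bbb_   (P,b)→(P,a,R)
state=P head=4 tape=aaaa[b]bb_   (P,b)→(P,a,R)
state=P head=5 tape=aaaaa[b]b_   (P,b)→(P,a,R)
state=P head=6 tape=aaaaaa[b]_   (P,b)→(P,a,R)
state=P head=7 tape=aaaaaaa[_]
At halt the head is at cell 7.

7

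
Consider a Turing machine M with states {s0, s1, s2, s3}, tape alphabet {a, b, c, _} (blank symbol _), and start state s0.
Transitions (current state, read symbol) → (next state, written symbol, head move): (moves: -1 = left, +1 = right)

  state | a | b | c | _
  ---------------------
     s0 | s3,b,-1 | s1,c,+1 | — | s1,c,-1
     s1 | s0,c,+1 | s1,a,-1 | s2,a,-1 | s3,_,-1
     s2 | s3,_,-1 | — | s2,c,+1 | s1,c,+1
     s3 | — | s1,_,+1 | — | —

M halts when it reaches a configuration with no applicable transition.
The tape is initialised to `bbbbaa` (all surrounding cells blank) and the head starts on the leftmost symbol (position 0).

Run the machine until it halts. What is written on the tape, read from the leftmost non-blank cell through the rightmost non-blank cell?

state=s0 head=0 tape=_[b]bbbaa   (s0,b)→(s1,c,+1)
state=s1 head=1 tape=_c[b]bbaa   (s1,b)→(s1,a,-1)
state=s1 head=0 tape=_[c]abbaa   (s1,c)→(s2,a,-1)
state=s2 head=-1 tape=[_]aabbaa   (s2,_)→(s1,c,+1)
state=s1 head=0 tape=c[a]abbaa   (s1,a)→(s0,c,+1)
state=s0 head=1 tape=cc[a]bbaa   (s0,a)→(s3,b,-1)
state=s3 head=0 tape=c[c]bbbaa
The non-blank tape span at halt is ccbbbaa.

ccbbbaa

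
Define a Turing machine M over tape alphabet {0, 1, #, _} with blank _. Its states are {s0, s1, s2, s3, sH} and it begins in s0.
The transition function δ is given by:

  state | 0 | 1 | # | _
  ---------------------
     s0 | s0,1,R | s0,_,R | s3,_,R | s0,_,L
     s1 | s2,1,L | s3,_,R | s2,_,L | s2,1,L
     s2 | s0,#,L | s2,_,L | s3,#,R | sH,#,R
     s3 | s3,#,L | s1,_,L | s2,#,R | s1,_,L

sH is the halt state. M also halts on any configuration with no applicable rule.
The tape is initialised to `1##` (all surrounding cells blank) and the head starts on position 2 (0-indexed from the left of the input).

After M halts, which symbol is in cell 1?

_

s0 | _1#[#]_   read # → write _, move R, go to s3
s3 | _1#_[_]   read _ → write _, move L, go to s1
s1 | _1#[_]_   read _ → write 1, move L, go to s2
s2 | _1[#]1_   read # → write #, move R, go to s3
s3 | _1#[1]_   read 1 → write _, move L, go to s1
s1 | _1[#]__   read # → write _, move L, go to s2
s2 | _[1]___   read 1 → write _, move L, go to s2
s2 | [_]____   read _ → write #, move R, go to sH
sH | #[_]___
Cell 1 holds _ when M halts.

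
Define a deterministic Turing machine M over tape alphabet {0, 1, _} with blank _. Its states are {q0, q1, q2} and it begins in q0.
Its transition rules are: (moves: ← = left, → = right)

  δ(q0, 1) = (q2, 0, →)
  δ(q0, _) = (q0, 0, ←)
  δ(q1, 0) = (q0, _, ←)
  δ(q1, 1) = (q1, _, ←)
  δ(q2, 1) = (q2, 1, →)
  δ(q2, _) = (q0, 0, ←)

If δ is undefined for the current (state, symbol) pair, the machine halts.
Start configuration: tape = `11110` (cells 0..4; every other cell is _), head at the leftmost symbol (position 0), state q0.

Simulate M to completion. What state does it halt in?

q2

state=q0 head=0 tape=[1]1110   (q0,1)→(q2,0,→)
state=q2 head=1 tape=0[1]110   (q2,1)→(q2,1,→)
state=q2 head=2 tape=01[1]10   (q2,1)→(q2,1,→)
state=q2 head=3 tape=011[1]0   (q2,1)→(q2,1,→)
state=q2 head=4 tape=0111[0]
No transition is defined for (q2, 0); M halts in state q2.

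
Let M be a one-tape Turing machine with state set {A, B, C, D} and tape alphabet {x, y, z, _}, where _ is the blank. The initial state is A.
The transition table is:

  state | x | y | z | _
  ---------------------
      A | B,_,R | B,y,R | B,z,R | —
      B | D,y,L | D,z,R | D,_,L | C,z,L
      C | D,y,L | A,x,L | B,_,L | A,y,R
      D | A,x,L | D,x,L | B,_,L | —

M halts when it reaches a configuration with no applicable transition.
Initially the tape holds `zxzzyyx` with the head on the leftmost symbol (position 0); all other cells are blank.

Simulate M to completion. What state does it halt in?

D

A | __[z]xzzyyx   read z → write z, move R, go to B
B | __z[x]zzyyx   read x → write y, move L, go to D
D | __[z]yzzyyx   read z → write _, move L, go to B
B | _[_]_yzzyyx   read _ → write z, move L, go to C
C | [_]z_yzzyyx   read _ → write y, move R, go to A
A | y[z]_yzzyyx   read z → write z, move R, go to B
B | yz[_]yzzyyx   read _ → write z, move L, go to C
C | y[z]zyzzyyx   read z → write _, move L, go to B
B | [y]_zyzzyyx   read y → write z, move R, go to D
D | z[_]zyzzyyx
No transition is defined for (D, _); M halts in state D.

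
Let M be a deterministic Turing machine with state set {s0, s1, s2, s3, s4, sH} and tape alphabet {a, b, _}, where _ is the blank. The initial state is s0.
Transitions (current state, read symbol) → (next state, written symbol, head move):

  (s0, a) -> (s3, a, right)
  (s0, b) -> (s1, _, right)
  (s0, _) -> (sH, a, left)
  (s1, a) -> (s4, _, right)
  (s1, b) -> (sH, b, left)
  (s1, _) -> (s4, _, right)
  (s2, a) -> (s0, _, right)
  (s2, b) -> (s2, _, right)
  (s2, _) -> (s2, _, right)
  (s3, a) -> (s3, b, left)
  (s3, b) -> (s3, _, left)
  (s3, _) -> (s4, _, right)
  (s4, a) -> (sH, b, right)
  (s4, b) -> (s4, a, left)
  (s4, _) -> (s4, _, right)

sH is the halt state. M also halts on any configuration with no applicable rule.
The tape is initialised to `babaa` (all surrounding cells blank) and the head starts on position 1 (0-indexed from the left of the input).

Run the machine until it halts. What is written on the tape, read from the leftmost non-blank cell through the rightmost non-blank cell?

state=s0 head=1 tape=_b[a]baa   (s0,a)→(s3,a,right)
state=s3 head=2 tape=_ba[b]aa   (s3,b)→(s3,_,left)
state=s3 head=1 tape=_b[a]_aa   (s3,a)→(s3,b,left)
state=s3 head=0 tape=_[b]b_aa   (s3,b)→(s3,_,left)
state=s3 head=-1 tape=[_]_b_aa   (s3,_)→(s4,_,right)
state=s4 head=0 tape=_[_]b_aa   (s4,_)→(s4,_,right)
state=s4 head=1 tape=__[b]_aa   (s4,b)→(s4,a,left)
state=s4 head=0 tape=_[_]a_aa   (s4,_)→(s4,_,right)
state=s4 head=1 tape=__[a]_aa   (s4,a)→(sH,b,right)
state=sH head=2 tape=__b[_]aa
The non-blank tape span at halt is b_aa.

b_aa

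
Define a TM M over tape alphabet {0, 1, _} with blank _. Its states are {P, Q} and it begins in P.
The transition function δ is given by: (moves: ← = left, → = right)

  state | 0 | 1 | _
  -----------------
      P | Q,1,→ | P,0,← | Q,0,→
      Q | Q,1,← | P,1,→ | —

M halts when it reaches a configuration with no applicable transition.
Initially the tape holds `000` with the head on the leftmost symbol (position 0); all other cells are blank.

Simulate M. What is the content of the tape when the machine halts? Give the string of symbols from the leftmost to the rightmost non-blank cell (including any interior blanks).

1100

P | __[0]00   read 0 → write 1, move →, go to Q
Q | __1[0]0   read 0 → write 1, move ←, go to Q
Q | __[1]10   read 1 → write 1, move →, go to P
P | __1[1]0   read 1 → write 0, move ←, go to P
P | __[1]00   read 1 → write 0, move ←, go to P
P | _[_]000   read _ → write 0, move →, go to Q
Q | _0[0]00   read 0 → write 1, move ←, go to Q
Q | _[0]100   read 0 → write 1, move ←, go to Q
Q | [_]1100
The non-blank tape span at halt is 1100.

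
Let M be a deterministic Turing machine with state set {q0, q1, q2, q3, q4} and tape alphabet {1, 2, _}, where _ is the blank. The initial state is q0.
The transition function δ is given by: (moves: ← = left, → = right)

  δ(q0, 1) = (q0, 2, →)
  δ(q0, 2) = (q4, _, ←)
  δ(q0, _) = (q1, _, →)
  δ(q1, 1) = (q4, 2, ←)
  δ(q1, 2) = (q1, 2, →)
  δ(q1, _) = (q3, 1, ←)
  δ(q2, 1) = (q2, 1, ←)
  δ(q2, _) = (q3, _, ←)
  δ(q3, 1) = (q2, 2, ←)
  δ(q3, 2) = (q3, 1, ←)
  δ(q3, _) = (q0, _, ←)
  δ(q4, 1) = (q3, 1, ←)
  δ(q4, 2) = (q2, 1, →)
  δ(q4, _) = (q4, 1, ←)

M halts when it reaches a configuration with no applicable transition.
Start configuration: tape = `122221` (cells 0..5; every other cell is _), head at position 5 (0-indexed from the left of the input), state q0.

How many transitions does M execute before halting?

state=q0 head=5 tape=12222[1]__   (q0,1)→(q0,2,→)
state=q0 head=6 tape=122222[_]_   (q0,_)→(q1,_,→)
state=q1 head=7 tape=122222_[_]   (q1,_)→(q3,1,←)
state=q3 head=6 tape=122222[_]1   (q3,_)→(q0,_,←)
state=q0 head=5 tape=12222[2]_1   (q0,2)→(q4,_,←)
state=q4 head=4 tape=1222[2]__1   (q4,2)→(q2,1,→)
state=q2 head=5 tape=12221[_]_1   (q2,_)→(q3,_,←)
state=q3 head=4 tape=1222[1]__1   (q3,1)→(q2,2,←)
state=q2 head=3 tape=122[2]2__1
M halts after 8 transitions.

8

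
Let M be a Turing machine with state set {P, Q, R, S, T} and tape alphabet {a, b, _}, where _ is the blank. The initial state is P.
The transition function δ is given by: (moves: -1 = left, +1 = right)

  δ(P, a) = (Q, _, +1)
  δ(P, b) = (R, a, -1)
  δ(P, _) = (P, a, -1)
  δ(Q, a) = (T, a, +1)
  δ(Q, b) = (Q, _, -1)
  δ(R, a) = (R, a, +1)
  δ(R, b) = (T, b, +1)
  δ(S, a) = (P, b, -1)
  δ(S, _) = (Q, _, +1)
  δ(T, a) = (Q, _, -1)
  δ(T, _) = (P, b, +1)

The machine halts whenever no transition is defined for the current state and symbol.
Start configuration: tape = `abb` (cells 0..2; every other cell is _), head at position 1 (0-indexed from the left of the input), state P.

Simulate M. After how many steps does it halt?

18

P | a[b]b___   read b → write a, move -1, go to R
R | [a]ab___   read a → write a, move +1, go to R
R | a[a]b___   read a → write a, move +1, go to R
R | aa[b]___   read b → write b, move +1, go to T
T | aab[_]__   read _ → write b, move +1, go to P
P | aabb[_]_   read _ → write a, move -1, go to P
P | aab[b]a_   read b → write a, move -1, go to R
R | aa[b]aa_   read b → write b, move +1, go to T
T | aab[a]a_   read a → write _, move -1, go to Q
Q | aa[b]_a_   read b → write _, move -1, go to Q
Q | a[a]__a_   read a → write a, move +1, go to T
T | aa[_]_a_   read _ → write b, move +1, go to P
P | aab[_]a_   read _ → write a, move -1, go to P
P | aa[b]aa_   read b → write a, move -1, go to R
R | a[a]aaa_   read a → write a, move +1, go to R
R | aa[a]aa_   read a → write a, move +1, go to R
R | aaa[a]a_   read a → write a, move +1, go to R
R | aaaa[a]_   read a → write a, move +1, go to R
R | aaaaa[_]
M halts after 18 transitions.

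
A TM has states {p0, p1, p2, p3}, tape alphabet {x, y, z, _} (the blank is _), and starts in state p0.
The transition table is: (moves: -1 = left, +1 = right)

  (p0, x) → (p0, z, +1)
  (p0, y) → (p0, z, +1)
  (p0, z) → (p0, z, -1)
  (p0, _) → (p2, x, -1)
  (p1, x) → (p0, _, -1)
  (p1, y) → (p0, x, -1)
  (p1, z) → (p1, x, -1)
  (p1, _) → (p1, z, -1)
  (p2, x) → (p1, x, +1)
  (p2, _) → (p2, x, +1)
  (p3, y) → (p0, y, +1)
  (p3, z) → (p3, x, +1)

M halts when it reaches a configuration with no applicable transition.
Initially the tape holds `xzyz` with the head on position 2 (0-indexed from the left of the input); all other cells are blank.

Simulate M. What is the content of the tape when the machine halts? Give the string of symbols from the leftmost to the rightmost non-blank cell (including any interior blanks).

state=p0 head=2 tape=__xz[y]z   (p0,y)→(p0,z,+1)
state=p0 head=3 tape=__xzz[z]   (p0,z)→(p0,z,-1)
state=p0 head=2 tape=__xz[z]z   (p0,z)→(p0,z,-1)
state=p0 head=1 tape=__x[z]zz   (p0,z)→(p0,z,-1)
state=p0 head=0 tape=__[x]zzz   (p0,x)→(p0,z,+1)
state=p0 head=1 tape=__z[z]zz   (p0,z)→(p0,z,-1)
state=p0 head=0 tape=__[z]zzz   (p0,z)→(p0,z,-1)
state=p0 head=-1 tape=_[_]zzzz   (p0,_)→(p2,x,-1)
state=p2 head=-2 tape=[_]xzzzz   (p2,_)→(p2,x,+1)
state=p2 head=-1 tape=x[x]zzzz   (p2,x)→(p1,x,+1)
state=p1 head=0 tape=xx[z]zzz   (p1,z)→(p1,x,-1)
state=p1 head=-1 tape=x[x]xzzz   (p1,x)→(p0,_,-1)
state=p0 head=-2 tape=[x]_xzzz   (p0,x)→(p0,z,+1)
state=p0 head=-1 tape=z[_]xzzz   (p0,_)→(p2,x,-1)
state=p2 head=-2 tape=[z]xxzzz
The non-blank tape span at halt is zxxzzz.

zxxzzz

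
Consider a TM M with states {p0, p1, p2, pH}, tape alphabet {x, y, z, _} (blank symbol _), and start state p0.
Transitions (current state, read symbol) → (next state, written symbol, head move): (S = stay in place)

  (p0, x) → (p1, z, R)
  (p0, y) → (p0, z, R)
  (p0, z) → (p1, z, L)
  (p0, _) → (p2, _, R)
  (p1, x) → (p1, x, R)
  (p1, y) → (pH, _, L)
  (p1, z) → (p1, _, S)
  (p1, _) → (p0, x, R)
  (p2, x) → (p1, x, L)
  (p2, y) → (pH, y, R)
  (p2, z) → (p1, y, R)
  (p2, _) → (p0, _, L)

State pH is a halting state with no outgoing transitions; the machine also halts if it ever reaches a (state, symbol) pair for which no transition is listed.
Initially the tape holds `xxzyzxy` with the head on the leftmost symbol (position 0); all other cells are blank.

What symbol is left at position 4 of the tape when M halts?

state=p0 head=0 tape=[x]xzyzxy   (p0,x)→(p1,z,R)
state=p1 head=1 tape=z[x]zyzxy   (p1,x)→(p1,x,R)
state=p1 head=2 tape=zx[z]yzxy   (p1,z)→(p1,_,S)
state=p1 head=2 tape=zx[_]yzxy   (p1,_)→(p0,x,R)
state=p0 head=3 tape=zxx[y]zxy   (p0,y)→(p0,z,R)
state=p0 head=4 tape=zxxz[z]xy   (p0,z)→(p1,z,L)
state=p1 head=3 tape=zxx[z]zxy   (p1,z)→(p1,_,S)
state=p1 head=3 tape=zxx[_]zxy   (p1,_)→(p0,x,R)
state=p0 head=4 tape=zxxx[z]xy   (p0,z)→(p1,z,L)
state=p1 head=3 tape=zxx[x]zxy   (p1,x)→(p1,x,R)
state=p1 head=4 tape=zxxx[z]xy   (p1,z)→(p1,_,S)
state=p1 head=4 tape=zxxx[_]xy   (p1,_)→(p0,x,R)
state=p0 head=5 tape=zxxxx[x]y   (p0,x)→(p1,z,R)
state=p1 head=6 tape=zxxxxz[y]   (p1,y)→(pH,_,L)
state=pH head=5 tape=zxxxx[z]_
Cell 4 holds x when M halts.

x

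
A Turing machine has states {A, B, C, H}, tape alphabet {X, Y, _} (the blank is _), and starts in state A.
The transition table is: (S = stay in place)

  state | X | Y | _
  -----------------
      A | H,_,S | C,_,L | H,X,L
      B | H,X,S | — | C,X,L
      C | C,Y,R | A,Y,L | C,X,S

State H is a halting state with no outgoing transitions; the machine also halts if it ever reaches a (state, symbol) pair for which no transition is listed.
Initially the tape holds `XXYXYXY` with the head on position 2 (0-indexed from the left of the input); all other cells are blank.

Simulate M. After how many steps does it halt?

16

A | __XX[Y]XYXY   read Y → write _, move L, go to C
C | __X[X]_XYXY   read X → write Y, move R, go to C
C | __XY[_]XYXY   read _ → write X, move S, go to C
C | __XY[X]XYXY   read X → write Y, move R, go to C
C | __XYY[X]YXY   read X → write Y, move R, go to C
C | __XYYY[Y]XY   read Y → write Y, move L, go to A
A | __XYY[Y]YXY   read Y → write _, move L, go to C
C | __XY[Y]_YXY   read Y → write Y, move L, go to A
A | __X[Y]Y_YXY   read Y → write _, move L, go to C
C | __[X]_Y_YXY   read X → write Y, move R, go to C
C | __Y[_]Y_YXY   read _ → write X, move S, go to C
C | __Y[X]Y_YXY   read X → write Y, move R, go to C
C | __YY[Y]_YXY   read Y → write Y, move L, go to A
A | __Y[Y]Y_YXY   read Y → write _, move L, go to C
C | __[Y]_Y_YXY   read Y → write Y, move L, go to A
A | _[_]Y_Y_YXY   read _ → write X, move L, go to H
H | [_]XY_Y_YXY
M halts after 16 transitions.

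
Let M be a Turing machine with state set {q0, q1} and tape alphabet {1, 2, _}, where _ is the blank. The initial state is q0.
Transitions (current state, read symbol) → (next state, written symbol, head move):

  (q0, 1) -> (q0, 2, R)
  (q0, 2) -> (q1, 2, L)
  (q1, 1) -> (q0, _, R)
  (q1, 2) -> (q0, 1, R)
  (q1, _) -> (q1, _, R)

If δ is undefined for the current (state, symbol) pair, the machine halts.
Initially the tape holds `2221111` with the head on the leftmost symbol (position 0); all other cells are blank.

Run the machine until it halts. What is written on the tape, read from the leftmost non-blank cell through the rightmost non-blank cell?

state=q0 head=0 tape=_[2]221111_   (q0,2)→(q1,2,L)
state=q1 head=-1 tape=[_]2221111_   (q1,_)→(q1,_,R)
state=q1 head=0 tape=_[2]221111_   (q1,2)→(q0,1,R)
state=q0 head=1 tape=_1[2]21111_   (q0,2)→(q1,2,L)
state=q1 head=0 tape=_[1]221111_   (q1,1)→(q0,_,R)
state=q0 head=1 tape=__[2]21111_   (q0,2)→(q1,2,L)
state=q1 head=0 tape=_[_]221111_   (q1,_)→(q1,_,R)
state=q1 head=1 tape=__[2]21111_   (q1,2)→(q0,1,R)
state=q0 head=2 tape=__1[2]1111_   (q0,2)→(q1,2,L)
state=q1 head=1 tape=__[1]21111_   (q1,1)→(q0,_,R)
state=q0 head=2 tape=___[2]1111_   (q0,2)→(q1,2,L)
state=q1 head=1 tape=__[_]21111_   (q1,_)→(q1,_,R)
state=q1 head=2 tape=___[2]1111_   (q1,2)→(q0,1,R)
state=q0 head=3 tape=___1[1]111_   (q0,1)→(q0,2,R)
state=q0 head=4 tape=___12[1]11_   (q0,1)→(q0,2,R)
state=q0 head=5 tape=___122[1]1_   (q0,1)→(q0,2,R)
state=q0 head=6 tape=___1222[1]_   (q0,1)→(q0,2,R)
state=q0 head=7 tape=___12222[_]
The non-blank tape span at halt is 12222.

12222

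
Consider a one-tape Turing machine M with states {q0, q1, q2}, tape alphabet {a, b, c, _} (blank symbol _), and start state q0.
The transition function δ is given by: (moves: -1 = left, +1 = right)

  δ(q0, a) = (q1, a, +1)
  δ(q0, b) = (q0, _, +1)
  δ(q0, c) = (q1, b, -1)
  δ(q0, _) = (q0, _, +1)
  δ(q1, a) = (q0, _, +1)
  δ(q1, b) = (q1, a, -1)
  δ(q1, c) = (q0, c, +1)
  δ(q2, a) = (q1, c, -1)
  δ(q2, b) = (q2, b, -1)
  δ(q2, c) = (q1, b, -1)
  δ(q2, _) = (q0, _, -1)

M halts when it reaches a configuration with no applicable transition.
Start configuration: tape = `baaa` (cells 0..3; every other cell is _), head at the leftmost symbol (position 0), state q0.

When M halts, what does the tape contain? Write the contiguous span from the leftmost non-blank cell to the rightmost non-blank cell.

a_a

state=q0 head=0 tape=[b]aaa_   (q0,b)→(q0,_,+1)
state=q0 head=1 tape=_[a]aa_   (q0,a)→(q1,a,+1)
state=q1 head=2 tape=_a[a]a_   (q1,a)→(q0,_,+1)
state=q0 head=3 tape=_a_[a]_   (q0,a)→(q1,a,+1)
state=q1 head=4 tape=_a_a[_]
The non-blank tape span at halt is a_a.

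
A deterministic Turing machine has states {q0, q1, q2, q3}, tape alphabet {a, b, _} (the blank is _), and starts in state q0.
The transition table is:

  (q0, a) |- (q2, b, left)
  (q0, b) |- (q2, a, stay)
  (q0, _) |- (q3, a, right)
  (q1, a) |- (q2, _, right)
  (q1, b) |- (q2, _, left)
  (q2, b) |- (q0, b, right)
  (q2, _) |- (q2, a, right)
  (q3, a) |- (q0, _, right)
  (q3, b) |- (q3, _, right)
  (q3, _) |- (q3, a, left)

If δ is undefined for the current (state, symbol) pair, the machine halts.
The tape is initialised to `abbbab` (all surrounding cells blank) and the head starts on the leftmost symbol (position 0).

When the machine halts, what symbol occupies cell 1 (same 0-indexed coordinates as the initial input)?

a

state=q0 head=0 tape=_[a]bbbab   (q0,a)→(q2,b,left)
state=q2 head=-1 tape=[_]bbbbab   (q2,_)→(q2,a,right)
state=q2 head=0 tape=a[b]bbbab   (q2,b)→(q0,b,right)
state=q0 head=1 tape=ab[b]bbab   (q0,b)→(q2,a,stay)
state=q2 head=1 tape=ab[a]bbab
Cell 1 holds a when M halts.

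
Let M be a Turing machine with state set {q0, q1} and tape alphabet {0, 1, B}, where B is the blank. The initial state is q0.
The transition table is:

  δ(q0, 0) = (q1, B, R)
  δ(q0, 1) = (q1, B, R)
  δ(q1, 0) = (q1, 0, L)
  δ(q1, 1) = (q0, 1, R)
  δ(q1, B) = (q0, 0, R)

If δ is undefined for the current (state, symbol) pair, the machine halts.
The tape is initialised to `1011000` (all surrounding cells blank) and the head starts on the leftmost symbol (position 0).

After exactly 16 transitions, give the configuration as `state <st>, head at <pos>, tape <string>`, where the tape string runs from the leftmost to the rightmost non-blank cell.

q0 | [1]011000BB   read 1 → write B, move R, go to q1
q1 | B[0]11000BB   read 0 → write 0, move L, go to q1
q1 | [B]011000BB   read B → write 0, move R, go to q0
q0 | 0[0]11000BB   read 0 → write B, move R, go to q1
q1 | 0B[1]1000BB   read 1 → write 1, move R, go to q0
q0 | 0B1[1]000BB   read 1 → write B, move R, go to q1
q1 | 0B1B[0]00BB   read 0 → write 0, move L, go to q1
q1 | 0B1[B]000BB   read B → write 0, move R, go to q0
q0 | 0B10[0]00BB   read 0 → write B, move R, go to q1
q1 | 0B10B[0]0BB   read 0 → write 0, move L, go to q1
q1 | 0B10[B]00BB   read B → write 0, move R, go to q0
q0 | 0B100[0]0BB   read 0 → write B, move R, go to q1
q1 | 0B100B[0]BB   read 0 → write 0, move L, go to q1
q1 | 0B100[B]0BB   read B → write 0, move R, go to q0
q0 | 0B1000[0]BB   read 0 → write B, move R, go to q1
q1 | 0B1000B[B]B   read B → write 0, move R, go to q0
q0 | 0B1000B0[B]
After 16 steps: state q0, head at 8, tape 0B1000B0.

state q0, head at 8, tape 0B1000B0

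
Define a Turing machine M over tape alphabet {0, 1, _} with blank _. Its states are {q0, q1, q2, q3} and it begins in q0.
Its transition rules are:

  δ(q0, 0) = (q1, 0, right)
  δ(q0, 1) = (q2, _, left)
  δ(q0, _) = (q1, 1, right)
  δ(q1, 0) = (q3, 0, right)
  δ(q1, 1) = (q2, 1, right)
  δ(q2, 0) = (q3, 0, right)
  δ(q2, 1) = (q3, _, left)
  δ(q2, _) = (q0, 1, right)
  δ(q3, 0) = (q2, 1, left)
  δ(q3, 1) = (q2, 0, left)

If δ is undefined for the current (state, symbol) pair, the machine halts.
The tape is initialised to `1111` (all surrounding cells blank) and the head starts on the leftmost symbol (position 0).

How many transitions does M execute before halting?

10

state=q0 head=0 tape=__[1]111   (q0,1)→(q2,_,left)
state=q2 head=-1 tape=_[_]_111   (q2,_)→(q0,1,right)
state=q0 head=0 tape=_1[_]111   (q0,_)→(q1,1,right)
state=q1 head=1 tape=_11[1]11   (q1,1)→(q2,1,right)
state=q2 head=2 tape=_111[1]1   (q2,1)→(q3,_,left)
state=q3 head=1 tape=_11[1]_1   (q3,1)→(q2,0,left)
state=q2 head=0 tape=_1[1]0_1   (q2,1)→(q3,_,left)
state=q3 head=-1 tape=_[1]_0_1   (q3,1)→(q2,0,left)
state=q2 head=-2 tape=[_]0_0_1   (q2,_)→(q0,1,right)
state=q0 head=-1 tape=1[0]_0_1   (q0,0)→(q1,0,right)
state=q1 head=0 tape=10[_]0_1
M halts after 10 transitions.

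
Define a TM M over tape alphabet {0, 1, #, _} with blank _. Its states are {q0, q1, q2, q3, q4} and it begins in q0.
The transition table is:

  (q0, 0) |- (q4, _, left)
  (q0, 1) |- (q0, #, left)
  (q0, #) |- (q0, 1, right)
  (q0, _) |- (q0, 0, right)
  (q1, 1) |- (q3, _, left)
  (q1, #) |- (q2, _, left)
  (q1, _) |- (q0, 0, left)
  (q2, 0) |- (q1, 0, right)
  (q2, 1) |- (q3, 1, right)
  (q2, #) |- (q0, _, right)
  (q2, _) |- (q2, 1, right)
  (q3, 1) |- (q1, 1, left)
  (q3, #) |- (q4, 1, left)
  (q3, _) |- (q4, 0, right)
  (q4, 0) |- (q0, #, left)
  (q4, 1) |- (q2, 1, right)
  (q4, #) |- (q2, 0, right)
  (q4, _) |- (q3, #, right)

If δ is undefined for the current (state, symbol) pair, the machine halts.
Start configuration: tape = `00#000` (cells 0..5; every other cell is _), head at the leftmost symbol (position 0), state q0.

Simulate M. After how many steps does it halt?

state=q0 head=0 tape=_[0]0#000   (q0,0)→(q4,_,left)
state=q4 head=-1 tape=[_]_0#000   (q4,_)→(q3,#,right)
state=q3 head=0 tape=#[_]0#000   (q3,_)→(q4,0,right)
state=q4 head=1 tape=#0[0]#000   (q4,0)→(q0,#,left)
state=q0 head=0 tape=#[0]##000   (q0,0)→(q4,_,left)
state=q4 head=-1 tape=[#]_##000   (q4,#)→(q2,0,right)
state=q2 head=0 tape=0[_]##000   (q2,_)→(q2,1,right)
state=q2 head=1 tape=01[#]#000   (q2,#)→(q0,_,right)
state=q0 head=2 tape=01_[#]000   (q0,#)→(q0,1,right)
state=q0 head=3 tape=01_1[0]00   (q0,0)→(q4,_,left)
state=q4 head=2 tape=01_[1]_00   (q4,1)→(q2,1,right)
state=q2 head=3 tape=01_1[_]00   (q2,_)→(q2,1,right)
state=q2 head=4 tape=01_11[0]0   (q2,0)→(q1,0,right)
state=q1 head=5 tape=01_110[0]
M halts after 13 transitions.

13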